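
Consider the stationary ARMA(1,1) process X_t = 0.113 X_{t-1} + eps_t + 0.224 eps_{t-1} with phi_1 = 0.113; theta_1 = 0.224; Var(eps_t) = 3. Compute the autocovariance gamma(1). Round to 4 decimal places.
\gamma(1) = 1.0500

Multiply the model equation by X_{t-k} and take expectations. With theta_0 = psi_0 = 1 and psi_j the MA(infinity) weights, this gives
  gamma(k) - sum_i phi_i gamma(k-i) = c_k,
  c_k = sigma^2 * sum_{j=k..q} theta_j psi_{j-k}   (c_k = 0 for k > q),
using gamma(-m) = gamma(m).
psi-weights needed (psi_j = theta_j + sum_i phi_i psi_{j-i}):
  psi_1 = theta_1 + phi_1 = 0.224 + (0.113) = 0.337
Right-hand sides:
  c_0 = sigma^2 (1 + theta_1 psi_1) = 3 * (1 + (0.224)(0.337)) = 3 * 1.075488 = 3.226464
  c_1 = sigma^2 theta_1 = 3 * (0.224) = 0.672
  c_2 = 0
Equations for k = 0 and k = 1 (AR order 1):
  gamma(0) = phi_1 gamma(1) + c_0
  gamma(1) = phi_1 gamma(0) + c_1
Substituting the second into the first: gamma(0) (1 - phi_1^2) = c_0 + phi_1 c_1, so
  gamma(0) = (c_0 + phi_1 c_1) / (1 - phi_1^2) = (3.226464 + (0.113)(0.672)) / (1 - (0.113)^2) = 3.3024 / 0.987231 = 3.345114.
  gamma(1) = phi_1 gamma(0) + c_1 = (0.113)(3.345114) + (0.672) = 1.049998.
Therefore gamma(1) = 1.0500 (to 4 decimal places).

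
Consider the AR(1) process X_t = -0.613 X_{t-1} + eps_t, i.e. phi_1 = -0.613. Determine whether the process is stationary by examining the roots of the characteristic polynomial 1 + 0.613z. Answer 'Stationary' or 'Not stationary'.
\text{Stationary}

The AR(p) characteristic polynomial is P(z) = 1 + 0.613z.
Stationarity requires all roots to lie outside the unit circle, i.e. |z| > 1 for every root.
This is linear in z: 1 + (0.613) z = 0  =>  z = -1/(0.613) = -1.631321,  |z| = 1.631321.
Moduli of all roots: 1.6313.
All moduli strictly greater than 1? Yes.
Verdict: Stationary.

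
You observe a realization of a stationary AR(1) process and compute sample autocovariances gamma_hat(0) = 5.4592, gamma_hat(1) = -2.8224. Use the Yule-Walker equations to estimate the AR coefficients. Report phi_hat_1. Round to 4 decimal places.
\hat\phi_{1} = -0.5170

The Yule-Walker equations for an AR(p) process read, in matrix form,
  Gamma_p phi = r_p,   with   (Gamma_p)_{ij} = gamma(|i - j|),
                       (r_p)_i = gamma(i),   i,j = 1..p.
Substitute the sample gammas (Toeplitz matrix and right-hand side of size 1):
  Gamma_p = [[5.4592]]
  r_p     = [-2.8224]
With p = 1 this is the single equation gamma(0) phi_1 = gamma(1):
  phi_hat_1 = gamma(1) / gamma(0) = -2.8224 / 5.4592 = -0.5170.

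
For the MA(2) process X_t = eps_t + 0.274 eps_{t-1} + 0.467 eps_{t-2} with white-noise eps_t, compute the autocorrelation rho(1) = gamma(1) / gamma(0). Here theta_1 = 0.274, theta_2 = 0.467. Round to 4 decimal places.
\rho(1) = 0.3108

For an MA(q) process with theta_0 = 1, the autocovariance is
  gamma(k) = sigma^2 * sum_{i=0..q-k} theta_i * theta_{i+k},
and rho(k) = gamma(k) / gamma(0). Sigma^2 cancels.
  numerator   = (1)*(0.274) + (0.274)*(0.467) = 0.401958.
  denominator = (1)^2 + (0.274)^2 + (0.467)^2 = 1.293165.
  rho(1) = 0.401958 / 1.293165 = 0.3108.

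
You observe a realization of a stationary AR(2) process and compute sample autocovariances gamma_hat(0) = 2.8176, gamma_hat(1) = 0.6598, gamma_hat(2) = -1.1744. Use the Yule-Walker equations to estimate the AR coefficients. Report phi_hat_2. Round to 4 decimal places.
\hat\phi_{2} = -0.4990

The Yule-Walker equations for an AR(p) process read, in matrix form,
  Gamma_p phi = r_p,   with   (Gamma_p)_{ij} = gamma(|i - j|),
                       (r_p)_i = gamma(i),   i,j = 1..p.
Substitute the sample gammas (Toeplitz matrix and right-hand side of size 2):
  Gamma_p = [[2.8176, 0.6598], [0.6598, 2.8176]]
  r_p     = [0.6598, -1.1744]
Written out:
  2.8176 phi_1 + 0.6598 phi_2 = 0.6598
  0.6598 phi_1 + 2.8176 phi_2 = -1.1744
Solve by Cramer's rule:
  det = gamma(0)^2 - gamma(1)^2 = (2.8176)^2 - (0.6598)^2 = 7.93886976 - 0.43533604 = 7.50353372
  phi_hat_1 = [gamma(1) gamma(0) - gamma(1) gamma(2)] / det = [(0.6598)(2.8176) - (0.6598)(-1.1744)] / 7.50353372 = 2.6339216 / 7.50353372 = 0.351
  phi_hat_2 = [gamma(0) gamma(2) - gamma(1)^2] / det = [(2.8176)(-1.1744) - (0.6598)^2] / 7.50353372 = -3.74432548 / 7.50353372 = -0.499
So phi_hat = [0.3510, -0.4990].
Therefore phi_hat_2 = -0.4990.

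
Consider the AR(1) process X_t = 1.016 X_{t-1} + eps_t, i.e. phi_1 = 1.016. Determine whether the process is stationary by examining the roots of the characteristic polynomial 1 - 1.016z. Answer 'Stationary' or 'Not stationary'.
\text{Not stationary}

The AR(p) characteristic polynomial is P(z) = 1 - 1.016z.
Stationarity requires all roots to lie outside the unit circle, i.e. |z| > 1 for every root.
This is linear in z: 1 + (-1.016) z = 0  =>  z = -1/(-1.016) = 0.984252,  |z| = 0.984252.
Moduli of all roots: 0.9843.
All moduli strictly greater than 1? No.
Verdict: Not stationary.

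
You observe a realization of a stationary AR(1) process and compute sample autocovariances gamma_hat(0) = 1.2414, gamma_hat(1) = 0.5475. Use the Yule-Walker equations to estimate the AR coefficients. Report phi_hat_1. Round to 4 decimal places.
\hat\phi_{1} = 0.4410

The Yule-Walker equations for an AR(p) process read, in matrix form,
  Gamma_p phi = r_p,   with   (Gamma_p)_{ij} = gamma(|i - j|),
                       (r_p)_i = gamma(i),   i,j = 1..p.
Substitute the sample gammas (Toeplitz matrix and right-hand side of size 1):
  Gamma_p = [[1.2414]]
  r_p     = [0.5475]
With p = 1 this is the single equation gamma(0) phi_1 = gamma(1):
  phi_hat_1 = gamma(1) / gamma(0) = 0.5475 / 1.2414 = 0.4410.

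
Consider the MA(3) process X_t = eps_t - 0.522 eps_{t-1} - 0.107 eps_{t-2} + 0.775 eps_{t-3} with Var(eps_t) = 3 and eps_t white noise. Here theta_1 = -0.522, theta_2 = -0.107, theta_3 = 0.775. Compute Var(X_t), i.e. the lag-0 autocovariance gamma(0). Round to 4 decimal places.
\gamma(0) = 5.6537

For an MA(q) process X_t = eps_t + sum_i theta_i eps_{t-i} with
Var(eps_t) = sigma^2, the variance is
  gamma(0) = sigma^2 * (1 + sum_i theta_i^2).
  sum_i theta_i^2 = (-0.522)^2 + (-0.107)^2 + (0.775)^2 = 0.272484 + 0.011449 + 0.600625 = 0.884558.
  gamma(0) = 3 * (1 + 0.884558) = 3 * 1.884558 = 5.653674, which rounds to 5.6537.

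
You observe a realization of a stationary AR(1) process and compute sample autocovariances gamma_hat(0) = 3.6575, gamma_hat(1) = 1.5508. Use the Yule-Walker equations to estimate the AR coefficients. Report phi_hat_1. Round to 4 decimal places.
\hat\phi_{1} = 0.4240

The Yule-Walker equations for an AR(p) process read, in matrix form,
  Gamma_p phi = r_p,   with   (Gamma_p)_{ij} = gamma(|i - j|),
                       (r_p)_i = gamma(i),   i,j = 1..p.
Substitute the sample gammas (Toeplitz matrix and right-hand side of size 1):
  Gamma_p = [[3.6575]]
  r_p     = [1.5508]
With p = 1 this is the single equation gamma(0) phi_1 = gamma(1):
  phi_hat_1 = gamma(1) / gamma(0) = 1.5508 / 3.6575 = 0.4240.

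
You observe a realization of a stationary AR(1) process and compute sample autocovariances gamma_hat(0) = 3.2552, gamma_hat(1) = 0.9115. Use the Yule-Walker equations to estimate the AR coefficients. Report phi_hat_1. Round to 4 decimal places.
\hat\phi_{1} = 0.2800

The Yule-Walker equations for an AR(p) process read, in matrix form,
  Gamma_p phi = r_p,   with   (Gamma_p)_{ij} = gamma(|i - j|),
                       (r_p)_i = gamma(i),   i,j = 1..p.
Substitute the sample gammas (Toeplitz matrix and right-hand side of size 1):
  Gamma_p = [[3.2552]]
  r_p     = [0.9115]
With p = 1 this is the single equation gamma(0) phi_1 = gamma(1):
  phi_hat_1 = gamma(1) / gamma(0) = 0.9115 / 3.2552 = 0.2800.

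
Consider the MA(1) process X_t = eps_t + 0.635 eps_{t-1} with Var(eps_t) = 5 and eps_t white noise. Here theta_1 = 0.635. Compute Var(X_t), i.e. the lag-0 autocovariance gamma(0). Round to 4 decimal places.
\gamma(0) = 7.0161

For an MA(q) process X_t = eps_t + sum_i theta_i eps_{t-i} with
Var(eps_t) = sigma^2, the variance is
  gamma(0) = sigma^2 * (1 + sum_i theta_i^2).
  sum_i theta_i^2 = (0.635)^2 = 0.403225.
  gamma(0) = 5 * (1 + 0.403225) = 5 * 1.403225 = 7.016125, which rounds to 7.0161.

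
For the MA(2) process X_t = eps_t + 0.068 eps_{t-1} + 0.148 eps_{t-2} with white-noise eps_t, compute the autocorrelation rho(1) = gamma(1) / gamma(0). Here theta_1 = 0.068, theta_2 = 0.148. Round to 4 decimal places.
\rho(1) = 0.0760

For an MA(q) process with theta_0 = 1, the autocovariance is
  gamma(k) = sigma^2 * sum_{i=0..q-k} theta_i * theta_{i+k},
and rho(k) = gamma(k) / gamma(0). Sigma^2 cancels.
  numerator   = (1)*(0.068) + (0.068)*(0.148) = 0.078064.
  denominator = (1)^2 + (0.068)^2 + (0.148)^2 = 1.026528.
  rho(1) = 0.078064 / 1.026528 = 0.0760.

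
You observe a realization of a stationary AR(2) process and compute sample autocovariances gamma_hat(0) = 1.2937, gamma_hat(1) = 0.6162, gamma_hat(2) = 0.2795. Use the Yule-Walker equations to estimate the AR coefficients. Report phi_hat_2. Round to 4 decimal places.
\hat\phi_{2} = -0.0140

The Yule-Walker equations for an AR(p) process read, in matrix form,
  Gamma_p phi = r_p,   with   (Gamma_p)_{ij} = gamma(|i - j|),
                       (r_p)_i = gamma(i),   i,j = 1..p.
Substitute the sample gammas (Toeplitz matrix and right-hand side of size 2):
  Gamma_p = [[1.2937, 0.6162], [0.6162, 1.2937]]
  r_p     = [0.6162, 0.2795]
Written out:
  1.2937 phi_1 + 0.6162 phi_2 = 0.6162
  0.6162 phi_1 + 1.2937 phi_2 = 0.2795
Solve by Cramer's rule:
  det = gamma(0)^2 - gamma(1)^2 = (1.2937)^2 - (0.6162)^2 = 1.67365969 - 0.37970244 = 1.29395725
  phi_hat_1 = [gamma(1) gamma(0) - gamma(1) gamma(2)] / det = [(0.6162)(1.2937) - (0.6162)(0.2795)] / 1.29395725 = 0.62495004 / 1.29395725 = 0.483
  phi_hat_2 = [gamma(0) gamma(2) - gamma(1)^2] / det = [(1.2937)(0.2795) - (0.6162)^2] / 1.29395725 = -0.01811329 / 1.29395725 = -0.014
So phi_hat = [0.4830, -0.0140].
Therefore phi_hat_2 = -0.0140.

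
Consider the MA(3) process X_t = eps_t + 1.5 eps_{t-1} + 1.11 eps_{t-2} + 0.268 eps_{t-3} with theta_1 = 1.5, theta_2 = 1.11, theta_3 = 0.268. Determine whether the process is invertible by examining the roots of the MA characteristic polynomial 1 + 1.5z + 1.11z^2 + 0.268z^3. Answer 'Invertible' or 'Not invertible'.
\text{Invertible}

The MA(q) characteristic polynomial is P(z) = 1 + 1.5z + 1.11z^2 + 0.268z^3.
Invertibility requires all roots to lie outside the unit circle, i.e. |z| > 1 for every root.
Degree 3: look for a simple real root z0 first, then factor out (1 - z/z0) and solve the remaining quadratic.
Testing z0 = -2.5: P(-2.5) = 1 + (1.5)(-2.5) + (1.11)(-2.5)^2 + (0.268)(-2.5)^3
  = 1 + (-3.75) + (6.9375) + (-4.1875) = 0.  So z_0 = -2.5 is a root, |z_0| = 2.5.
Divide out the factor (1 + 0.4 z) = (1 - z/z0) (since 1/z0 = -0.4):
  P(z) = (1 + 0.4 z)(1 + (1.1) z + (0.67) z^2)
  [check: z-coef 1.1 - (-0.4) = 1.5; z^2-coef 0.67 - (-0.4)(1.1) = 1.11; z^3-coef -(-0.4)(0.67) = 0.268.]
Remaining roots from the quadratic factor 1 + (1.1) z + (0.67) z^2:
  Set 1 + (1.1) z + (0.67) z^2 = 0, i.e. a z^2 + b z + c = 0 with a = 0.67, b = 1.1, c = 1.
  Discriminant D = b^2 - 4ac = (1.1)^2 - 4*(0.67)*1 = 1.21 - (2.68) = -1.47.
  D < 0, so the roots are the complex-conjugate pair z = (-b +/- i sqrt(-D)) / (2a) = -0.8209 +/- 0.9048i.
  For a conjugate pair |z|^2 = z * conj(z) = (product of roots) = c/a = 1/(0.67) = 1.492537, so |z| = sqrt(1.492537) = 1.2217 for both roots.
Moduli of all roots: 2.5000, 1.2217, 1.2217.
All moduli strictly greater than 1? Yes.
Verdict: Invertible.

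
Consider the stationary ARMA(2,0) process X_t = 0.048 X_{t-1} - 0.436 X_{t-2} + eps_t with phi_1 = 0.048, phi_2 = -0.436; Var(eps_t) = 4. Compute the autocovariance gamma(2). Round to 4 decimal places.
\gamma(2) = -2.1478

Multiply the model equation by X_{t-k} and take expectations. With theta_0 = psi_0 = 1 and psi_j the MA(infinity) weights, this gives
  gamma(k) - sum_i phi_i gamma(k-i) = c_k,
  c_k = sigma^2 * sum_{j=k..q} theta_j psi_{j-k}   (c_k = 0 for k > q),
using gamma(-m) = gamma(m).
Pure AR (q = 0): c_0 = sigma^2 = 4, c_k = 0 for k >= 1.
Equations for k = 0, 1, 2 (AR order 2, c_2 = 0):
  (E0) gamma(0) = phi_1 gamma(1) + phi_2 gamma(2) + c_0
  (E1) gamma(1) = phi_1 gamma(0) + phi_2 gamma(1) + c_1
  (E2) gamma(2) = phi_1 gamma(1) + phi_2 gamma(0)
From (E1): gamma(1) = A gamma(0) + B with
  A = phi_1 / (1 - phi_2) = 0.048 / 1.436 = 0.033426,   B = c_1 / (1 - phi_2) = 0 / 1.436 = 0.
Insert (E2) into (E0): gamma(0) (1 - phi_2^2) = phi_1 (1 + phi_2) gamma(1) + c_0.
  phi_1 (1 + phi_2) = (0.048)(0.564) = 0.027072,   1 - phi_2^2 = 0.809904.
Replace gamma(1) by A gamma(0) + B and collect gamma(0):
  gamma(0) [0.809904 - (0.027072)(0.033426)] = c_0 = 4
  gamma(0) * 0.808999 = 4
  gamma(0) = 4 / 0.808999 = 4.944381.
  gamma(1) = A gamma(0) = (0.033426)(4.944381) = 0.165272.
  gamma(2) = phi_1 gamma(1) + phi_2 gamma(0) = (0.048)(0.165272) + (-0.436)(4.944381) = -2.147817.
Therefore gamma(2) = -2.1478 (to 4 decimal places).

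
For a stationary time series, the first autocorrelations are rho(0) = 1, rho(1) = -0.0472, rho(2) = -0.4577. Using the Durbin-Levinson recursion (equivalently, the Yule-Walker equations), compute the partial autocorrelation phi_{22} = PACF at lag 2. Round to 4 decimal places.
\phi_{22} = -0.4610

The PACF at lag k is phi_{kk}, the last component of the solution
to the Yule-Walker system G_k phi = r_k where
  (G_k)_{ij} = rho(|i - j|), (r_k)_i = rho(i), i,j = 1..k.
Equivalently, Durbin-Levinson gives phi_{kk} iteratively:
  phi_{11} = rho(1)
  phi_{kk} = [rho(k) - sum_{j=1..k-1} phi_{k-1,j} rho(k-j)]
            / [1 - sum_{j=1..k-1} phi_{k-1,j} rho(j)],
  phi_{k,j} = phi_{k-1,j} - phi_{kk} phi_{k-1,k-j},  j = 1..k-1.
Step k = 1:
  phi_11 = rho(1) = -0.0472.
Step k = 2:
  phi_22 = [rho(2) - phi_11 rho(1)] / [1 - phi_11 rho(1)] = [-0.4577 - (-0.0472)(-0.0472)] / [1 - (-0.0472)(-0.0472)]
         = -0.45992784 / 0.99777216 = -0.461.
Therefore phi_{22} = -0.4610.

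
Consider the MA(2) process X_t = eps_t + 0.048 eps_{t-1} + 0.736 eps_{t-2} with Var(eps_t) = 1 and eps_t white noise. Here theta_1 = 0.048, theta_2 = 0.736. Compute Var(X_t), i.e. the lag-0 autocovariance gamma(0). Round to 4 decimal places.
\gamma(0) = 1.5440

For an MA(q) process X_t = eps_t + sum_i theta_i eps_{t-i} with
Var(eps_t) = sigma^2, the variance is
  gamma(0) = sigma^2 * (1 + sum_i theta_i^2).
  sum_i theta_i^2 = (0.048)^2 + (0.736)^2 = 0.002304 + 0.541696 = 0.544.
  gamma(0) = 1 * (1 + 0.544) = 1 * 1.544 = 1.544, which rounds to 1.5440.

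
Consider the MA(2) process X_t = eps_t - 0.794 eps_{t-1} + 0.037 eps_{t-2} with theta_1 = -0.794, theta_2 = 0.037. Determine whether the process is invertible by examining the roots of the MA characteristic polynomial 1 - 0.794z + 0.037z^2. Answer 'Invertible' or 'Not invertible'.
\text{Invertible}

The MA(q) characteristic polynomial is P(z) = 1 - 0.794z + 0.037z^2.
Invertibility requires all roots to lie outside the unit circle, i.e. |z| > 1 for every root.
Set 1 + (-0.794) z + (0.037) z^2 = 0, i.e. a z^2 + b z + c = 0 with a = 0.037, b = -0.794, c = 1.
Discriminant D = b^2 - 4ac = (-0.794)^2 - 4*(0.037)*1 = 0.630436 - (0.148) = 0.482436.
D >= 0, so the roots are real: z = (-b +/- sqrt(D)) / (2a) = (0.794 +/- 0.694576) / (0.074).
  z_1 = (0.794 + 0.694576) / (0.074) = 20.1159,   |z_1| = 20.1159.
  z_2 = (0.794 - 0.694576) / (0.074) = 1.3436,   |z_2| = 1.3436.
Moduli of all roots: 20.1159, 1.3436.
All moduli strictly greater than 1? Yes.
Verdict: Invertible.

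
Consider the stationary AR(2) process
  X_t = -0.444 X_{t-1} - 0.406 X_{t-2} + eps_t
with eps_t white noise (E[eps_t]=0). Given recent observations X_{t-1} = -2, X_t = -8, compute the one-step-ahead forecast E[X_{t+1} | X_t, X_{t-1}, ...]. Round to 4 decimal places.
E[X_{t+1} \mid \mathcal F_t] = 4.3640

For an AR(p) model X_t = c + sum_i phi_i X_{t-i} + eps_t, the
one-step-ahead conditional mean is
  E[X_{t+1} | X_t, ...] = c + sum_i phi_i X_{t+1-i}.
Substitute known values:
  E[X_{t+1} | ...] = (-0.444) * (-8) + (-0.406) * (-2)
                   = 4.3640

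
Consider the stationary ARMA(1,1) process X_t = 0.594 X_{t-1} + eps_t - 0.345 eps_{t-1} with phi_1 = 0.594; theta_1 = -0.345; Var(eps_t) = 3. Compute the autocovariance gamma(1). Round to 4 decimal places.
\gamma(1) = 0.9177

Multiply the model equation by X_{t-k} and take expectations. With theta_0 = psi_0 = 1 and psi_j the MA(infinity) weights, this gives
  gamma(k) - sum_i phi_i gamma(k-i) = c_k,
  c_k = sigma^2 * sum_{j=k..q} theta_j psi_{j-k}   (c_k = 0 for k > q),
using gamma(-m) = gamma(m).
psi-weights needed (psi_j = theta_j + sum_i phi_i psi_{j-i}):
  psi_1 = theta_1 + phi_1 = -0.345 + (0.594) = 0.249
Right-hand sides:
  c_0 = sigma^2 (1 + theta_1 psi_1) = 3 * (1 + (-0.345)(0.249)) = 3 * 0.914095 = 2.742285
  c_1 = sigma^2 theta_1 = 3 * (-0.345) = -1.035
  c_2 = 0
Equations for k = 0 and k = 1 (AR order 1):
  gamma(0) = phi_1 gamma(1) + c_0
  gamma(1) = phi_1 gamma(0) + c_1
Substituting the second into the first: gamma(0) (1 - phi_1^2) = c_0 + phi_1 c_1, so
  gamma(0) = (c_0 + phi_1 c_1) / (1 - phi_1^2) = (2.742285 + (0.594)(-1.035)) / (1 - (0.594)^2) = 2.127495 / 0.647164 = 3.287412.
  gamma(1) = phi_1 gamma(0) + c_1 = (0.594)(3.287412) + (-1.035) = 0.917723.
Therefore gamma(1) = 0.9177 (to 4 decimal places).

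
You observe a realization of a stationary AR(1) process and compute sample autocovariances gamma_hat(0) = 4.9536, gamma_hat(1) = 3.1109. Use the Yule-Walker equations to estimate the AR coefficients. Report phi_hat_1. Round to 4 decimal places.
\hat\phi_{1} = 0.6280

The Yule-Walker equations for an AR(p) process read, in matrix form,
  Gamma_p phi = r_p,   with   (Gamma_p)_{ij} = gamma(|i - j|),
                       (r_p)_i = gamma(i),   i,j = 1..p.
Substitute the sample gammas (Toeplitz matrix and right-hand side of size 1):
  Gamma_p = [[4.9536]]
  r_p     = [3.1109]
With p = 1 this is the single equation gamma(0) phi_1 = gamma(1):
  phi_hat_1 = gamma(1) / gamma(0) = 3.1109 / 4.9536 = 0.6280.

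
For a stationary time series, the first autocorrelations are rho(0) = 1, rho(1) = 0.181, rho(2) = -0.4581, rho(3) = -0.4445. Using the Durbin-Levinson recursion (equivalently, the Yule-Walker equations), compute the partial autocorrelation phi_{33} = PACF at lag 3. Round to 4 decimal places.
\phi_{33} = -0.3170

The PACF at lag k is phi_{kk}, the last component of the solution
to the Yule-Walker system G_k phi = r_k where
  (G_k)_{ij} = rho(|i - j|), (r_k)_i = rho(i), i,j = 1..k.
Equivalently, Durbin-Levinson gives phi_{kk} iteratively:
  phi_{11} = rho(1)
  phi_{kk} = [rho(k) - sum_{j=1..k-1} phi_{k-1,j} rho(k-j)]
            / [1 - sum_{j=1..k-1} phi_{k-1,j} rho(j)],
  phi_{k,j} = phi_{k-1,j} - phi_{kk} phi_{k-1,k-j},  j = 1..k-1.
Step k = 1:
  phi_11 = rho(1) = 0.181.
Step k = 2:
  phi_22 = [rho(2) - phi_11 rho(1)] / [1 - phi_11 rho(1)] = [-0.4581 - (0.181)(0.181)] / [1 - (0.181)(0.181)]
         = -0.490861 / 0.967239 = -0.507487.
  Update: phi_21 = phi_11 - phi_22 phi_11 = 0.181 - (-0.507487)(0.181) = 0.272855.
Step k = 3:
  phi_33 = [rho(3) - phi_21 rho(2) - phi_22 rho(1)] / [1 - phi_21 rho(1) - phi_22 rho(2)]
    numerator   = -0.4445 - (0.272855)(-0.4581) - (-0.507487)(0.181) = -0.22764997
    denominator = 1 - (0.272855)(0.181) - (-0.507487)(-0.4581) = 0.71813353
  phi_33 = -0.22764997 / 0.71813353 = -0.317.
Therefore phi_{33} = -0.3170.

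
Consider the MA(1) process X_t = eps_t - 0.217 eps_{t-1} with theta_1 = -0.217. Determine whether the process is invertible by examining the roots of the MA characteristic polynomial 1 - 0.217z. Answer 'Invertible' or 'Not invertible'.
\text{Invertible}

The MA(q) characteristic polynomial is P(z) = 1 - 0.217z.
Invertibility requires all roots to lie outside the unit circle, i.e. |z| > 1 for every root.
This is linear in z: 1 + (-0.217) z = 0  =>  z = -1/(-0.217) = 4.608295,  |z| = 4.608295.
Moduli of all roots: 4.6083.
All moduli strictly greater than 1? Yes.
Verdict: Invertible.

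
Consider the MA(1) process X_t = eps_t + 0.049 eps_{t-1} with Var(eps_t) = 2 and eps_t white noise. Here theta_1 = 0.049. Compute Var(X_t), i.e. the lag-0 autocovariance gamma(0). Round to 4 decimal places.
\gamma(0) = 2.0048

For an MA(q) process X_t = eps_t + sum_i theta_i eps_{t-i} with
Var(eps_t) = sigma^2, the variance is
  gamma(0) = sigma^2 * (1 + sum_i theta_i^2).
  sum_i theta_i^2 = (0.049)^2 = 0.002401.
  gamma(0) = 2 * (1 + 0.002401) = 2 * 1.002401 = 2.004802, which rounds to 2.0048.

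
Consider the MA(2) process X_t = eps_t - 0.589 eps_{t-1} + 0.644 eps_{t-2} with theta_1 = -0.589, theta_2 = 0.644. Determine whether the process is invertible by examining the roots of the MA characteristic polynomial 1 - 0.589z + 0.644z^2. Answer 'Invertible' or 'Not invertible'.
\text{Invertible}

The MA(q) characteristic polynomial is P(z) = 1 - 0.589z + 0.644z^2.
Invertibility requires all roots to lie outside the unit circle, i.e. |z| > 1 for every root.
Set 1 + (-0.589) z + (0.644) z^2 = 0, i.e. a z^2 + b z + c = 0 with a = 0.644, b = -0.589, c = 1.
Discriminant D = b^2 - 4ac = (-0.589)^2 - 4*(0.644)*1 = 0.346921 - (2.576) = -2.229079.
D < 0, so the roots are the complex-conjugate pair z = (-b +/- i sqrt(-D)) / (2a) = 0.4573 +/- 1.1592i.
For a conjugate pair |z|^2 = z * conj(z) = (product of roots) = c/a = 1/(0.644) = 1.552795, so |z| = sqrt(1.552795) = 1.2461 for both roots.
Moduli of all roots: 1.2461, 1.2461.
All moduli strictly greater than 1? Yes.
Verdict: Invertible.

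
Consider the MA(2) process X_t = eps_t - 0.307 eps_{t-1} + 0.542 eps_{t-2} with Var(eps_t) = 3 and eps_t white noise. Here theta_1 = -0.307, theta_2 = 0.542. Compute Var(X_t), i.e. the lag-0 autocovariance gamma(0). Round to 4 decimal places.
\gamma(0) = 4.1640

For an MA(q) process X_t = eps_t + sum_i theta_i eps_{t-i} with
Var(eps_t) = sigma^2, the variance is
  gamma(0) = sigma^2 * (1 + sum_i theta_i^2).
  sum_i theta_i^2 = (-0.307)^2 + (0.542)^2 = 0.094249 + 0.293764 = 0.388013.
  gamma(0) = 3 * (1 + 0.388013) = 3 * 1.388013 = 4.164039, which rounds to 4.1640.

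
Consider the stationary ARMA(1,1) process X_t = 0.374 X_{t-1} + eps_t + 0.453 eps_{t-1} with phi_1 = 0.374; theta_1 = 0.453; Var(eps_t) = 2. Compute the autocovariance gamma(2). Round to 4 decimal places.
\gamma(2) = 0.8410

Multiply the model equation by X_{t-k} and take expectations. With theta_0 = psi_0 = 1 and psi_j the MA(infinity) weights, this gives
  gamma(k) - sum_i phi_i gamma(k-i) = c_k,
  c_k = sigma^2 * sum_{j=k..q} theta_j psi_{j-k}   (c_k = 0 for k > q),
using gamma(-m) = gamma(m).
psi-weights needed (psi_j = theta_j + sum_i phi_i psi_{j-i}):
  psi_1 = theta_1 + phi_1 = 0.453 + (0.374) = 0.827
Right-hand sides:
  c_0 = sigma^2 (1 + theta_1 psi_1) = 2 * (1 + (0.453)(0.827)) = 2 * 1.374631 = 2.749262
  c_1 = sigma^2 theta_1 = 2 * (0.453) = 0.906
  c_2 = 0
Equations for k = 0 and k = 1 (AR order 1):
  gamma(0) = phi_1 gamma(1) + c_0
  gamma(1) = phi_1 gamma(0) + c_1
Substituting the second into the first: gamma(0) (1 - phi_1^2) = c_0 + phi_1 c_1, so
  gamma(0) = (c_0 + phi_1 c_1) / (1 - phi_1^2) = (2.749262 + (0.374)(0.906)) / (1 - (0.374)^2) = 3.088106 / 0.860124 = 3.590303.
  gamma(1) = phi_1 gamma(0) + c_1 = (0.374)(3.590303) + (0.906) = 2.248773.
For k = 2 (> q): gamma(2) = phi_1 gamma(1) = (0.374)(2.248773) = 0.841041.
Therefore gamma(2) = 0.8410 (to 4 decimal places).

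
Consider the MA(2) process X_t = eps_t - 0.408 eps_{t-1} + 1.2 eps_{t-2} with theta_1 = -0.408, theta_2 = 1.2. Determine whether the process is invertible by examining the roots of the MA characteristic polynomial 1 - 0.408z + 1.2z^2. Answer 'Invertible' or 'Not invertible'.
\text{Not invertible}

The MA(q) characteristic polynomial is P(z) = 1 - 0.408z + 1.2z^2.
Invertibility requires all roots to lie outside the unit circle, i.e. |z| > 1 for every root.
Set 1 + (-0.408) z + (1.2) z^2 = 0, i.e. a z^2 + b z + c = 0 with a = 1.2, b = -0.408, c = 1.
Discriminant D = b^2 - 4ac = (-0.408)^2 - 4*(1.2)*1 = 0.166464 - (4.8) = -4.633536.
D < 0, so the roots are the complex-conjugate pair z = (-b +/- i sqrt(-D)) / (2a) = 0.17 +/- 0.8969i.
For a conjugate pair |z|^2 = z * conj(z) = (product of roots) = c/a = 1/(1.2) = 0.833333, so |z| = sqrt(0.833333) = 0.9129 for both roots.
Moduli of all roots: 0.9129, 0.9129.
All moduli strictly greater than 1? No.
Verdict: Not invertible.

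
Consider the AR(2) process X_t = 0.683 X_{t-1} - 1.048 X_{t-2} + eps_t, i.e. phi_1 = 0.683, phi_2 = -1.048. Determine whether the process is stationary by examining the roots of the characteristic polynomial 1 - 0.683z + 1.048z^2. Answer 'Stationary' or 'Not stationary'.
\text{Not stationary}

The AR(p) characteristic polynomial is P(z) = 1 - 0.683z + 1.048z^2.
Stationarity requires all roots to lie outside the unit circle, i.e. |z| > 1 for every root.
Set 1 + (-0.683) z + (1.048) z^2 = 0, i.e. a z^2 + b z + c = 0 with a = 1.048, b = -0.683, c = 1.
Discriminant D = b^2 - 4ac = (-0.683)^2 - 4*(1.048)*1 = 0.466489 - (4.192) = -3.725511.
D < 0, so the roots are the complex-conjugate pair z = (-b +/- i sqrt(-D)) / (2a) = 0.3259 +/- 0.9209i.
For a conjugate pair |z|^2 = z * conj(z) = (product of roots) = c/a = 1/(1.048) = 0.954198, so |z| = sqrt(0.954198) = 0.9768 for both roots.
Moduli of all roots: 0.9768, 0.9768.
All moduli strictly greater than 1? No.
Verdict: Not stationary.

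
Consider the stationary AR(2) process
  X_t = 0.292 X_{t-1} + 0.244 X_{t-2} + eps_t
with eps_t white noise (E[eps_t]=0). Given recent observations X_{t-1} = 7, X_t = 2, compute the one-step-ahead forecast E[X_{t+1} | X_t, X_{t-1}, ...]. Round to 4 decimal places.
E[X_{t+1} \mid \mathcal F_t] = 2.2920

For an AR(p) model X_t = c + sum_i phi_i X_{t-i} + eps_t, the
one-step-ahead conditional mean is
  E[X_{t+1} | X_t, ...] = c + sum_i phi_i X_{t+1-i}.
Substitute known values:
  E[X_{t+1} | ...] = (0.292) * (2) + (0.244) * (7)
                   = 2.2920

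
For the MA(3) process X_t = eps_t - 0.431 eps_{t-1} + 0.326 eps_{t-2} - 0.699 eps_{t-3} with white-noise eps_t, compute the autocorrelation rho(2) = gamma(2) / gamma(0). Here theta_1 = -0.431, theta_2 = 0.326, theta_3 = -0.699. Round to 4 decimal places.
\rho(2) = 0.3523

For an MA(q) process with theta_0 = 1, the autocovariance is
  gamma(k) = sigma^2 * sum_{i=0..q-k} theta_i * theta_{i+k},
and rho(k) = gamma(k) / gamma(0). Sigma^2 cancels.
  numerator   = (1)*(0.326) + (-0.431)*(-0.699) = 0.627269.
  denominator = (1)^2 + (-0.431)^2 + (0.326)^2 + (-0.699)^2 = 1.780638.
  rho(2) = 0.627269 / 1.780638 = 0.3523.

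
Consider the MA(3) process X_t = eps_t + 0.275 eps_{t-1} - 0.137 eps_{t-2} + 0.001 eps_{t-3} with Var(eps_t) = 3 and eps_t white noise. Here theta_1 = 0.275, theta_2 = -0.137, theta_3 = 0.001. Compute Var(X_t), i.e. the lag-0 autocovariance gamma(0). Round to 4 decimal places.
\gamma(0) = 3.2832

For an MA(q) process X_t = eps_t + sum_i theta_i eps_{t-i} with
Var(eps_t) = sigma^2, the variance is
  gamma(0) = sigma^2 * (1 + sum_i theta_i^2).
  sum_i theta_i^2 = (0.275)^2 + (-0.137)^2 + (0.001)^2 = 0.075625 + 0.018769 + 0.000001 = 0.094395.
  gamma(0) = 3 * (1 + 0.094395) = 3 * 1.094395 = 3.283185, which rounds to 3.2832.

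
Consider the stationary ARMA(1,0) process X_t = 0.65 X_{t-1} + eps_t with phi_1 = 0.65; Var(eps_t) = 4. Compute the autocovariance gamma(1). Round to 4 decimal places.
\gamma(1) = 4.5022

Multiply the model equation by X_{t-k} and take expectations. With theta_0 = psi_0 = 1 and psi_j the MA(infinity) weights, this gives
  gamma(k) - sum_i phi_i gamma(k-i) = c_k,
  c_k = sigma^2 * sum_{j=k..q} theta_j psi_{j-k}   (c_k = 0 for k > q),
using gamma(-m) = gamma(m).
Pure AR (q = 0): c_0 = sigma^2 = 4, c_k = 0 for k >= 1.
Equations for k = 0 and k = 1 (AR order 1):
  gamma(0) = phi_1 gamma(1) + c_0
  gamma(1) = phi_1 gamma(0) + c_1
Substituting the second into the first: gamma(0) (1 - phi_1^2) = c_0 + phi_1 c_1, so
  gamma(0) = c_0 / (1 - phi_1^2) = 4 / (1 - (0.65)^2) = 4 / 0.5775 = 6.926407.
  gamma(1) = phi_1 gamma(0) = (0.65)(6.926407) = 4.502165.
Therefore gamma(1) = 4.5022 (to 4 decimal places).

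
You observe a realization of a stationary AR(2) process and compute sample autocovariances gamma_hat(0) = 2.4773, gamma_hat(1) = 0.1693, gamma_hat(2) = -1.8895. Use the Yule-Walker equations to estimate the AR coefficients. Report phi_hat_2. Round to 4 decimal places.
\hat\phi_{2} = -0.7710

The Yule-Walker equations for an AR(p) process read, in matrix form,
  Gamma_p phi = r_p,   with   (Gamma_p)_{ij} = gamma(|i - j|),
                       (r_p)_i = gamma(i),   i,j = 1..p.
Substitute the sample gammas (Toeplitz matrix and right-hand side of size 2):
  Gamma_p = [[2.4773, 0.1693], [0.1693, 2.4773]]
  r_p     = [0.1693, -1.8895]
Written out:
  2.4773 phi_1 + 0.1693 phi_2 = 0.1693
  0.1693 phi_1 + 2.4773 phi_2 = -1.8895
Solve by Cramer's rule:
  det = gamma(0)^2 - gamma(1)^2 = (2.4773)^2 - (0.1693)^2 = 6.13701529 - 0.02866249 = 6.1083528
  phi_hat_1 = [gamma(1) gamma(0) - gamma(1) gamma(2)] / det = [(0.1693)(2.4773) - (0.1693)(-1.8895)] / 6.1083528 = 0.73929924 / 6.1083528 = 0.121
  phi_hat_2 = [gamma(0) gamma(2) - gamma(1)^2] / det = [(2.4773)(-1.8895) - (0.1693)^2] / 6.1083528 = -4.70952084 / 6.1083528 = -0.771
So phi_hat = [0.1210, -0.7710].
Therefore phi_hat_2 = -0.7710.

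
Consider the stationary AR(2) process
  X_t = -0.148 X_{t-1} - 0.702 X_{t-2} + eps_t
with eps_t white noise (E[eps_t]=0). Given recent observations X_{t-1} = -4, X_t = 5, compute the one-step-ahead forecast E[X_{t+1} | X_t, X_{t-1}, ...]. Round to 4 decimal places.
E[X_{t+1} \mid \mathcal F_t] = 2.0680

For an AR(p) model X_t = c + sum_i phi_i X_{t-i} + eps_t, the
one-step-ahead conditional mean is
  E[X_{t+1} | X_t, ...] = c + sum_i phi_i X_{t+1-i}.
Substitute known values:
  E[X_{t+1} | ...] = (-0.148) * (5) + (-0.702) * (-4)
                   = 2.0680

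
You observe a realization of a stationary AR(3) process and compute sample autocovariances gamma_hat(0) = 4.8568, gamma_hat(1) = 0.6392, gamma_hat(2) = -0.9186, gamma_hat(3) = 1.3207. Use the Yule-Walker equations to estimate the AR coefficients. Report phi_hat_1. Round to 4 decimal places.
\hat\phi_{1} = 0.2330

The Yule-Walker equations for an AR(p) process read, in matrix form,
  Gamma_p phi = r_p,   with   (Gamma_p)_{ij} = gamma(|i - j|),
                       (r_p)_i = gamma(i),   i,j = 1..p.
Substitute the sample gammas (Toeplitz matrix and right-hand side of size 3):
  Gamma_p = [[4.8568, 0.6392, -0.9186], [0.6392, 4.8568, 0.6392], [-0.9186, 0.6392, 4.8568]]
  r_p     = [0.6392, -0.9186, 1.3207]
Written out (R1..R3):
  (R1) 4.8568 phi_1 + 0.6392 phi_2 - 0.9186 phi_3 = 0.6392
  (R2) 0.6392 phi_1 + 4.8568 phi_2 + 0.6392 phi_3 = -0.9186
  (R3) -0.9186 phi_1 + 0.6392 phi_2 + 4.8568 phi_3 = 1.3207
Gaussian elimination:
  R2 <- R2 - (0.6392/4.8568) R1 = R2 - (0.131609) R1:  4.772675 phi_2 + 0.760096 phi_3 = -1.002725
  R3 <- R3 - (-0.9186/4.8568) R1 = R3 - (-0.189137) R1:  0.760096 phi_2 + 4.683059 phi_3 = 1.441596
  R3 <- R3 - (0.760096/4.772675) R2 = R3 - (0.15926) R2:  4.562006 phi_3 = 1.60129
Back-substitution:
  phi_hat_3 = 1.60129 / 4.562006 = 0.351006
  phi_hat_2 = (-1.002725 - (0.760096)(0.351006)) / 4.772675 = -0.265998
  phi_hat_1 = (0.6392 - (0.6392)(-0.265998) - (-0.9186)(0.351006)) / 4.8568 = 0.233005
So phi_hat = [0.2330, -0.2660, 0.3510].
Therefore phi_hat_1 = 0.2330.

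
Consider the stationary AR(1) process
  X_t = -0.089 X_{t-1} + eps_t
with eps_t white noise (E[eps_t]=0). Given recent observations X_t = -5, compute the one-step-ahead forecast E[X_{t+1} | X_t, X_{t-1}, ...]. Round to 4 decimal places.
E[X_{t+1} \mid \mathcal F_t] = 0.4450

For an AR(p) model X_t = c + sum_i phi_i X_{t-i} + eps_t, the
one-step-ahead conditional mean is
  E[X_{t+1} | X_t, ...] = c + sum_i phi_i X_{t+1-i}.
Substitute known values:
  E[X_{t+1} | ...] = (-0.089) * (-5)
                   = 0.4450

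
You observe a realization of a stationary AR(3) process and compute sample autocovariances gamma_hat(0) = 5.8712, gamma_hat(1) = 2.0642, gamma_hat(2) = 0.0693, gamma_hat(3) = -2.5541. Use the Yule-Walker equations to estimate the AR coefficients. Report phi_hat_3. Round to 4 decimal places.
\hat\phi_{3} = -0.4580

The Yule-Walker equations for an AR(p) process read, in matrix form,
  Gamma_p phi = r_p,   with   (Gamma_p)_{ij} = gamma(|i - j|),
                       (r_p)_i = gamma(i),   i,j = 1..p.
Substitute the sample gammas (Toeplitz matrix and right-hand side of size 3):
  Gamma_p = [[5.8712, 2.0642, 0.0693], [2.0642, 5.8712, 2.0642], [0.0693, 2.0642, 5.8712]]
  r_p     = [2.0642, 0.0693, -2.5541]
Written out (R1..R3):
  (R1) 5.8712 phi_1 + 2.0642 phi_2 + 0.0693 phi_3 = 2.0642
  (R2) 2.0642 phi_1 + 5.8712 phi_2 + 2.0642 phi_3 = 0.0693
  (R3) 0.0693 phi_1 + 2.0642 phi_2 + 5.8712 phi_3 = -2.5541
Gaussian elimination:
  R2 <- R2 - (2.0642/5.8712) R1 = R2 - (0.351581) R1:  5.145467 phi_2 + 2.039835 phi_3 = -0.656433
  R3 <- R3 - (0.0693/5.8712) R1 = R3 - (0.011803) R1:  2.039835 phi_2 + 5.870382 phi_3 = -2.578465
  R3 <- R3 - (2.039835/5.145467) R2 = R3 - (0.396433) R2:  5.061723 phi_3 = -2.318233
Back-substitution:
  phi_hat_3 = -2.318233 / 5.061723 = -0.457993
  phi_hat_2 = (-0.656433 - (2.039835)(-0.457993)) / 5.145467 = 0.053989
  phi_hat_1 = (2.0642 - (2.0642)(0.053989) - (0.0693)(-0.457993)) / 5.8712 = 0.338005
So phi_hat = [0.3380, 0.0540, -0.4580].
Therefore phi_hat_3 = -0.4580.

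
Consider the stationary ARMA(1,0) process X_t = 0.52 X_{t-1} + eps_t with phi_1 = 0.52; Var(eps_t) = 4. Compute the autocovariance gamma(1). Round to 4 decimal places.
\gamma(1) = 2.8509

Multiply the model equation by X_{t-k} and take expectations. With theta_0 = psi_0 = 1 and psi_j the MA(infinity) weights, this gives
  gamma(k) - sum_i phi_i gamma(k-i) = c_k,
  c_k = sigma^2 * sum_{j=k..q} theta_j psi_{j-k}   (c_k = 0 for k > q),
using gamma(-m) = gamma(m).
Pure AR (q = 0): c_0 = sigma^2 = 4, c_k = 0 for k >= 1.
Equations for k = 0 and k = 1 (AR order 1):
  gamma(0) = phi_1 gamma(1) + c_0
  gamma(1) = phi_1 gamma(0) + c_1
Substituting the second into the first: gamma(0) (1 - phi_1^2) = c_0 + phi_1 c_1, so
  gamma(0) = c_0 / (1 - phi_1^2) = 4 / (1 - (0.52)^2) = 4 / 0.7296 = 5.482456.
  gamma(1) = phi_1 gamma(0) = (0.52)(5.482456) = 2.850877.
Therefore gamma(1) = 2.8509 (to 4 decimal places).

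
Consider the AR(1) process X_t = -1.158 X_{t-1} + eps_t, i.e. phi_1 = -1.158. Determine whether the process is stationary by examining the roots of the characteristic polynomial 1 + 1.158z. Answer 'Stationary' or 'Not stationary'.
\text{Not stationary}

The AR(p) characteristic polynomial is P(z) = 1 + 1.158z.
Stationarity requires all roots to lie outside the unit circle, i.e. |z| > 1 for every root.
This is linear in z: 1 + (1.158) z = 0  =>  z = -1/(1.158) = -0.863558,  |z| = 0.863558.
Moduli of all roots: 0.8636.
All moduli strictly greater than 1? No.
Verdict: Not stationary.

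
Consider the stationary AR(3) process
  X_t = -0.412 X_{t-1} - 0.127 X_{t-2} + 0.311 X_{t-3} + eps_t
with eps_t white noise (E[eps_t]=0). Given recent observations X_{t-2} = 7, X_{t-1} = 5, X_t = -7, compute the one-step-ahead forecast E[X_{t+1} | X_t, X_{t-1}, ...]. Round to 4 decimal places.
E[X_{t+1} \mid \mathcal F_t] = 4.4260

For an AR(p) model X_t = c + sum_i phi_i X_{t-i} + eps_t, the
one-step-ahead conditional mean is
  E[X_{t+1} | X_t, ...] = c + sum_i phi_i X_{t+1-i}.
Substitute known values:
  E[X_{t+1} | ...] = (-0.412) * (-7) + (-0.127) * (5) + (0.311) * (7)
                   = 4.4260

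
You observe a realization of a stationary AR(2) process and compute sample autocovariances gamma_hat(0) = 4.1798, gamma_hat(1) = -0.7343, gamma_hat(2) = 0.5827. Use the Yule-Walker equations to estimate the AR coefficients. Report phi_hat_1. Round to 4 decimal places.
\hat\phi_{1} = -0.1560

The Yule-Walker equations for an AR(p) process read, in matrix form,
  Gamma_p phi = r_p,   with   (Gamma_p)_{ij} = gamma(|i - j|),
                       (r_p)_i = gamma(i),   i,j = 1..p.
Substitute the sample gammas (Toeplitz matrix and right-hand side of size 2):
  Gamma_p = [[4.1798, -0.7343], [-0.7343, 4.1798]]
  r_p     = [-0.7343, 0.5827]
Written out:
  4.1798 phi_1 - 0.7343 phi_2 = -0.7343
  -0.7343 phi_1 + 4.1798 phi_2 = 0.5827
Solve by Cramer's rule:
  det = gamma(0)^2 - gamma(1)^2 = (4.1798)^2 - (-0.7343)^2 = 17.47072804 - 0.53919649 = 16.93153155
  phi_hat_1 = [gamma(1) gamma(0) - gamma(1) gamma(2)] / det = [(-0.7343)(4.1798) - (-0.7343)(0.5827)] / 16.93153155 = -2.64135053 / 16.93153155 = -0.156
  phi_hat_2 = [gamma(0) gamma(2) - gamma(1)^2] / det = [(4.1798)(0.5827) - (-0.7343)^2] / 16.93153155 = 1.89637297 / 16.93153155 = 0.112
So phi_hat = [-0.1560, 0.1120].
Therefore phi_hat_1 = -0.1560.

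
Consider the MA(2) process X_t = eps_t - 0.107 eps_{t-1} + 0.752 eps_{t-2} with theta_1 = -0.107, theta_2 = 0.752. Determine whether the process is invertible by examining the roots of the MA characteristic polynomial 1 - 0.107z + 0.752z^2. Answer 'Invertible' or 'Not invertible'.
\text{Invertible}

The MA(q) characteristic polynomial is P(z) = 1 - 0.107z + 0.752z^2.
Invertibility requires all roots to lie outside the unit circle, i.e. |z| > 1 for every root.
Set 1 + (-0.107) z + (0.752) z^2 = 0, i.e. a z^2 + b z + c = 0 with a = 0.752, b = -0.107, c = 1.
Discriminant D = b^2 - 4ac = (-0.107)^2 - 4*(0.752)*1 = 0.011449 - (3.008) = -2.996551.
D < 0, so the roots are the complex-conjugate pair z = (-b +/- i sqrt(-D)) / (2a) = 0.0711 +/- 1.151i.
For a conjugate pair |z|^2 = z * conj(z) = (product of roots) = c/a = 1/(0.752) = 1.329787, so |z| = sqrt(1.329787) = 1.1532 for both roots.
Moduli of all roots: 1.1532, 1.1532.
All moduli strictly greater than 1? Yes.
Verdict: Invertible.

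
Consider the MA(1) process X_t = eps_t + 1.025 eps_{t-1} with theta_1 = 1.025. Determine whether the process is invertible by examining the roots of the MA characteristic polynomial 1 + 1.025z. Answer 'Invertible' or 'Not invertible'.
\text{Not invertible}

The MA(q) characteristic polynomial is P(z) = 1 + 1.025z.
Invertibility requires all roots to lie outside the unit circle, i.e. |z| > 1 for every root.
This is linear in z: 1 + (1.025) z = 0  =>  z = -1/(1.025) = -0.97561,  |z| = 0.97561.
Moduli of all roots: 0.9756.
All moduli strictly greater than 1? No.
Verdict: Not invertible.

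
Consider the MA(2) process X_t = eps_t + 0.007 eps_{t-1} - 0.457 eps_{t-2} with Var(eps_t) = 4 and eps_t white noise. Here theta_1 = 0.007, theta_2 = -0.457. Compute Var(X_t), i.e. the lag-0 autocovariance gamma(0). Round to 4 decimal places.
\gamma(0) = 4.8356

For an MA(q) process X_t = eps_t + sum_i theta_i eps_{t-i} with
Var(eps_t) = sigma^2, the variance is
  gamma(0) = sigma^2 * (1 + sum_i theta_i^2).
  sum_i theta_i^2 = (0.007)^2 + (-0.457)^2 = 0.000049 + 0.208849 = 0.208898.
  gamma(0) = 4 * (1 + 0.208898) = 4 * 1.208898 = 4.835592, which rounds to 4.8356.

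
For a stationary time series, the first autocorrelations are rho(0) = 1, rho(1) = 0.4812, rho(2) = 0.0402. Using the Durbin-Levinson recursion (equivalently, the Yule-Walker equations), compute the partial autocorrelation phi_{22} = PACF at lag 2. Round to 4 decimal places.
\phi_{22} = -0.2490

The PACF at lag k is phi_{kk}, the last component of the solution
to the Yule-Walker system G_k phi = r_k where
  (G_k)_{ij} = rho(|i - j|), (r_k)_i = rho(i), i,j = 1..k.
Equivalently, Durbin-Levinson gives phi_{kk} iteratively:
  phi_{11} = rho(1)
  phi_{kk} = [rho(k) - sum_{j=1..k-1} phi_{k-1,j} rho(k-j)]
            / [1 - sum_{j=1..k-1} phi_{k-1,j} rho(j)],
  phi_{k,j} = phi_{k-1,j} - phi_{kk} phi_{k-1,k-j},  j = 1..k-1.
Step k = 1:
  phi_11 = rho(1) = 0.4812.
Step k = 2:
  phi_22 = [rho(2) - phi_11 rho(1)] / [1 - phi_11 rho(1)] = [0.0402 - (0.4812)(0.4812)] / [1 - (0.4812)(0.4812)]
         = -0.19135344 / 0.76844656 = -0.249.
Therefore phi_{22} = -0.2490.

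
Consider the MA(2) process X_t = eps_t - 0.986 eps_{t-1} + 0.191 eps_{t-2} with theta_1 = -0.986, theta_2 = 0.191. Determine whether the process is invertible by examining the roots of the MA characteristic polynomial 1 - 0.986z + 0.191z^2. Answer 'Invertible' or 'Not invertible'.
\text{Invertible}

The MA(q) characteristic polynomial is P(z) = 1 - 0.986z + 0.191z^2.
Invertibility requires all roots to lie outside the unit circle, i.e. |z| > 1 for every root.
Set 1 + (-0.986) z + (0.191) z^2 = 0, i.e. a z^2 + b z + c = 0 with a = 0.191, b = -0.986, c = 1.
Discriminant D = b^2 - 4ac = (-0.986)^2 - 4*(0.191)*1 = 0.972196 - (0.764) = 0.208196.
D >= 0, so the roots are real: z = (-b +/- sqrt(D)) / (2a) = (0.986 +/- 0.456285) / (0.382).
  z_1 = (0.986 + 0.456285) / (0.382) = 3.7756,   |z_1| = 3.7756.
  z_2 = (0.986 - 0.456285) / (0.382) = 1.3867,   |z_2| = 1.3867.
Moduli of all roots: 3.7756, 1.3867.
All moduli strictly greater than 1? Yes.
Verdict: Invertible.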